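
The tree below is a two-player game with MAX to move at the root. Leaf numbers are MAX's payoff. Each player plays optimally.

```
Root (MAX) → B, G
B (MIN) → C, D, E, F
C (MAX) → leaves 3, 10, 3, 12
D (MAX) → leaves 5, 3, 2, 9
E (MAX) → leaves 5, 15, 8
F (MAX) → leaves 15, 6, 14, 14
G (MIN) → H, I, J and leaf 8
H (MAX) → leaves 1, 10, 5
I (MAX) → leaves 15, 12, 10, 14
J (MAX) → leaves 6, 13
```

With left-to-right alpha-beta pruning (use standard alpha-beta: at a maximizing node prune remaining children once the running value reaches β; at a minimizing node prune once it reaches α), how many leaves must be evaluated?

18

C [α=-∞,β=+∞]: v=12
D [α=-∞,β=12]: v=9
E [α=-∞,β=9]: v=15 after child 2 ≥ β → β-cutoff, skip 1
F [α=-∞,β=9]: v=15 after child 1 ≥ β → β-cutoff, skip 3
B [α=-∞,β=+∞]: v=9
H [α=9,β=+∞]: v=10
I [α=9,β=10]: v=15 after child 1 ≥ β → β-cutoff, skip 3
J [α=9,β=10]: v=13
G [α=9,β=+∞]: v=8
Root [α=-∞,β=+∞]: v=9
Leaves evaluated: 18 of 25.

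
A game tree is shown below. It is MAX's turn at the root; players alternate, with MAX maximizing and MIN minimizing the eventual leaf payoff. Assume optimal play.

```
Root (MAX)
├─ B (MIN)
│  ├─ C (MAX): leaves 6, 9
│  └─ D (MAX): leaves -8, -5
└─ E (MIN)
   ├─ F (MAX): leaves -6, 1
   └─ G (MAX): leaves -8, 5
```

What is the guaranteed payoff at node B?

C: max(6, 9) = 9
D: max(-8, -5) = -5
B: min(9, -5) = -5

-5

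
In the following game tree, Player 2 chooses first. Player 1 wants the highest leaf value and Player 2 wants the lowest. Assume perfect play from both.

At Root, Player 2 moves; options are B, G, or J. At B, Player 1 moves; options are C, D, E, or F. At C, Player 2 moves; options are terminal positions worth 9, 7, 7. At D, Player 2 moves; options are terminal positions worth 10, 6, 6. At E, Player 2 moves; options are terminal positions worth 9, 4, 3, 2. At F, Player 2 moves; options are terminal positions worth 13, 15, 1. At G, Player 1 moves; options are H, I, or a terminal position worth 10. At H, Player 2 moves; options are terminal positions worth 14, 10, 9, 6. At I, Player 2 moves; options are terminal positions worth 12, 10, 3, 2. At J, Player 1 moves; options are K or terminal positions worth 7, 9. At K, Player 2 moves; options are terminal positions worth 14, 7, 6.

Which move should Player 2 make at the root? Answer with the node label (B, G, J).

B

C (Player 2): min(9, 7, 7) = 7
D (Player 2): min(10, 6, 6) = 6
E (Player 2): min(9, 4, 3, 2) = 2
F (Player 2): min(13, 15, 1) = 1
B (Player 1): max(7, 6, 2, 1) = 7
H (Player 2): min(14, 10, 9, 6) = 6
I (Player 2): min(12, 10, 3, 2) = 2
G (Player 1): max(6, 2, 10) = 10
K (Player 2): min(14, 7, 6) = 6
J (Player 1): max(6, 7, 9) = 9
Root (Player 2): min(7, 10, 9) = 7
Player 2 picks the child with the lowest value: B (value 7).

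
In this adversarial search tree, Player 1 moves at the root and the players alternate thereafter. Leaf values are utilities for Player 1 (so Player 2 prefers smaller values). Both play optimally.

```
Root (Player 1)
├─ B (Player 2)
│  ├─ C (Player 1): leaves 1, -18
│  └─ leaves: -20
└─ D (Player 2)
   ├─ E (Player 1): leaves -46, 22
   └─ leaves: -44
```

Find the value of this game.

-20

C (Player 1): max(1, -18) = 1
B (Player 2): min(1, -20) = -20
E (Player 1): max(-46, 22) = 22
D (Player 2): min(22, -44) = -44
Root (Player 1): max(-20, -44) = -20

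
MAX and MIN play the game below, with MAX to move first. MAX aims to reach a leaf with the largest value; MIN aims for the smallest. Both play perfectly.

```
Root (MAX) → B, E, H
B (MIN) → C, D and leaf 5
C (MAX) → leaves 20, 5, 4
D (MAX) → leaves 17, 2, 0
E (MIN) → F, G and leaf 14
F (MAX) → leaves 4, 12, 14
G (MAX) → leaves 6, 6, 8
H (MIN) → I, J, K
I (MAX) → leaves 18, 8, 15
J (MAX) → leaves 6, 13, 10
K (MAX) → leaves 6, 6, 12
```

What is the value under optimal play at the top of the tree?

12

C (MAX): max(20, 5, 4) = 20
D (MAX): max(17, 2, 0) = 17
B (MIN): min(20, 17, 5) = 5
F (MAX): max(4, 12, 14) = 14
G (MAX): max(6, 6, 8) = 8
E (MIN): min(14, 8, 14) = 8
I (MAX): max(18, 8, 15) = 18
J (MAX): max(6, 13, 10) = 13
K (MAX): max(6, 6, 12) = 12
H (MIN): min(18, 13, 12) = 12
Root (MAX): max(5, 8, 12) = 12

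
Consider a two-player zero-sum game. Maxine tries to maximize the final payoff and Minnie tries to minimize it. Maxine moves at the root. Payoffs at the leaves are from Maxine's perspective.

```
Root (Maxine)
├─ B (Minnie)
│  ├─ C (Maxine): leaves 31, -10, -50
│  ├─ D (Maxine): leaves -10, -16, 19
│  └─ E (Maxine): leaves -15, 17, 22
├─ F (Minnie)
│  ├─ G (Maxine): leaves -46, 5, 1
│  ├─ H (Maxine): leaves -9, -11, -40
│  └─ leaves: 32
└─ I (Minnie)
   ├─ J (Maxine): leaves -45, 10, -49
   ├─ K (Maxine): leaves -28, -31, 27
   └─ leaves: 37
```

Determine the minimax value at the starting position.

19

C (Maxine): max(31, -10, -50) = 31
D (Maxine): max(-10, -16, 19) = 19
E (Maxine): max(-15, 17, 22) = 22
B (Minnie): min(31, 19, 22) = 19
G (Maxine): max(-46, 5, 1) = 5
H (Maxine): max(-9, -11, -40) = -9
F (Minnie): min(5, -9, 32) = -9
J (Maxine): max(-45, 10, -49) = 10
K (Maxine): max(-28, -31, 27) = 27
I (Minnie): min(10, 27, 37) = 10
Root (Maxine): max(19, -9, 10) = 19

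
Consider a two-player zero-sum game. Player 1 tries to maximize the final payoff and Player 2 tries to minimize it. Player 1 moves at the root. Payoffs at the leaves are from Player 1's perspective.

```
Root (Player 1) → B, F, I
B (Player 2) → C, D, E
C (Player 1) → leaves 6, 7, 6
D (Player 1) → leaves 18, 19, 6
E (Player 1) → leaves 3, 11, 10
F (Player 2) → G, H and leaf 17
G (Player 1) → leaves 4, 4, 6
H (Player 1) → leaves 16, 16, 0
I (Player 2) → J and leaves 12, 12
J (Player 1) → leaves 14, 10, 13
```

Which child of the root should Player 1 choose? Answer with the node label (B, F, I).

C (Player 1): max(6, 7, 6) = 7
D (Player 1): max(18, 19, 6) = 19
E (Player 1): max(3, 11, 10) = 11
B (Player 2): min(7, 19, 11) = 7
G (Player 1): max(4, 4, 6) = 6
H (Player 1): max(16, 16, 0) = 16
F (Player 2): min(6, 16, 17) = 6
J (Player 1): max(14, 10, 13) = 14
I (Player 2): min(14, 12, 12) = 12
Root (Player 1): max(7, 6, 12) = 12
Player 1 picks the child with the highest value: I (value 12).

I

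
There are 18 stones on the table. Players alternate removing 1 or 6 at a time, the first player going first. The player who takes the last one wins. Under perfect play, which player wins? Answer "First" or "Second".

Second

i:   0  1  2  3  4  5  6  7  8  9 10 11 12 13 14 15 16 17 18
     L  W  L  W  L  W  W  L  W  L  W  L  W  W  L  W  L  W  L
Position 18 is L, so the second player wins.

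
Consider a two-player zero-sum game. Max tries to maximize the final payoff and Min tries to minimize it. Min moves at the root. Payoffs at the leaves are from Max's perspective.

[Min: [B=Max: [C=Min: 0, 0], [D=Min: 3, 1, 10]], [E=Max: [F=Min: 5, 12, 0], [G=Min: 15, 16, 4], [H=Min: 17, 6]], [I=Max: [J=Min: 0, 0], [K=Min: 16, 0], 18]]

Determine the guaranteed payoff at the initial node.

C (Min): min(0, 0) = 0
D (Min): min(3, 1, 10) = 1
B (Max): max(0, 1) = 1
F (Min): min(5, 12, 0) = 0
G (Min): min(15, 16, 4) = 4
H (Min): min(17, 6) = 6
E (Max): max(0, 4, 6) = 6
J (Min): min(0, 0) = 0
K (Min): min(16, 0) = 0
I (Max): max(0, 0, 18) = 18
Root (Min): min(1, 6, 18) = 1

1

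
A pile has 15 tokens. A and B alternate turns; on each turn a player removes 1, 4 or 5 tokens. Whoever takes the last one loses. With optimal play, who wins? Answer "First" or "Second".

First

Mark each pile size as W (mover wins) or L (mover loses):
i:   0  1  2  3  4  5  6  7  8  9 10 11 12 13 14 15
     W  L  W  L  W  W  W  W  W  L  W  L  W  W  W  W
Position 15 is W, so the first player wins.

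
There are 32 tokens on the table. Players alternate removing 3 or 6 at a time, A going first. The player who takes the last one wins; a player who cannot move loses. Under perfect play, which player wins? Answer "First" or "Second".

Mark each pile size as W (mover wins) or L (mover loses):
i:   0  1  2  3  4  5  6  7  8  9 10 11 12 13 14 15 16 17 18 19 20 21 22 23 24 25 26 27 28 29 30 31 32
     L  L  L  W  W  W  W  W  W  L  L  L  W  W  W  W  W  W  L  L  L  W  W  W  W  W  W  L  L  L  W  W  W
Position 32 is W, so the first player wins.

First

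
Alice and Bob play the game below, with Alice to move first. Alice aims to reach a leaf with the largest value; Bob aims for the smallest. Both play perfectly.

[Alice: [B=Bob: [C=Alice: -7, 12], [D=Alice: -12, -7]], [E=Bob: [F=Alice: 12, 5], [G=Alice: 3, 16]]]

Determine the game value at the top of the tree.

12

C (Alice): max(-7, 12) = 12
D (Alice): max(-12, -7) = -7
B (Bob): min(12, -7) = -7
F (Alice): max(12, 5) = 12
G (Alice): max(3, 16) = 16
E (Bob): min(12, 16) = 12
Root (Alice): max(-7, 12) = 12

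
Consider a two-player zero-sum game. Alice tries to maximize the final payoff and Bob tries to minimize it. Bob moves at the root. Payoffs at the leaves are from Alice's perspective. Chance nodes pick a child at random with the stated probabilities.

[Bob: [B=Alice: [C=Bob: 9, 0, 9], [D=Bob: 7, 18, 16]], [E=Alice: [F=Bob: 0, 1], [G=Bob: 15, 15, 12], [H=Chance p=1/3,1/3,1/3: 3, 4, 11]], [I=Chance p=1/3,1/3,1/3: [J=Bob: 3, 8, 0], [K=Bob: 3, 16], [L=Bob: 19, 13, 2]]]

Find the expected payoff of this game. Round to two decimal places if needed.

C (Bob): min(9, 0, 9) = 0
D (Bob): min(7, 18, 16) = 7
B (Alice): max(0, 7) = 7
F (Bob): min(0, 1) = 0
G (Bob): min(15, 15, 12) = 12
H (Chance): 1/3·3 + 1/3·4 + 1/3·11 = 6
E (Alice): max(0, 12, 6) = 12
J (Bob): min(3, 8, 0) = 0
K (Bob): min(3, 16) = 3
L (Bob): min(19, 13, 2) = 2
I (Chance): 1/3·0 + 1/3·3 + 1/3·2 = 1.67
Root (Bob): min(7, 12, 1.67) = 1.67

1.67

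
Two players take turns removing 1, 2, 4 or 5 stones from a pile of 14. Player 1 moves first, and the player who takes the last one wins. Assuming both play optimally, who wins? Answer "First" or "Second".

First

i:   0  1  2  3  4  5  6  7  8  9 10 11 12 13 14
     L  W  W  L  W  W  L  W  W  L  W  W  L  W  W
Position 14 is W, so the first player wins.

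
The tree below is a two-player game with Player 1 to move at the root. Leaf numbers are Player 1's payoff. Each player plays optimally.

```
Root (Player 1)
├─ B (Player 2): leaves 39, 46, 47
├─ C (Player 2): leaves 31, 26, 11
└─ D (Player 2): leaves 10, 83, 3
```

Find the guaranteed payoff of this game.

B (Player 2): min(39, 46, 47) = 39
C (Player 2): min(31, 26, 11) = 11
D (Player 2): min(10, 83, 3) = 3
Root (Player 1): max(39, 11, 3) = 39

39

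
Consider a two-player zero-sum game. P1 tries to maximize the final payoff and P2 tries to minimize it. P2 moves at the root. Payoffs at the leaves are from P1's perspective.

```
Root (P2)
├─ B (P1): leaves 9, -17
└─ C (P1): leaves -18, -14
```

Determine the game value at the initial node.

B (P1): max(9, -17) = 9
C (P1): max(-18, -14) = -14
Root (P2): min(9, -14) = -14

-14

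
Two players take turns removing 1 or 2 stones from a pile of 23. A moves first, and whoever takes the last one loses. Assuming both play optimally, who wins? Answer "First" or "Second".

Mark each pile size as W (mover wins) or L (mover loses):
i:   0  1  2  3  4  5  6  7  8  9 10 11 12 13 14 15 16 17 18 19 20 21 22 23
     W  L  W  W  L  W  W  L  W  W  L  W  W  L  W  W  L  W  W  L  W  W  L  W
Position 23 is W, so the first player wins.

First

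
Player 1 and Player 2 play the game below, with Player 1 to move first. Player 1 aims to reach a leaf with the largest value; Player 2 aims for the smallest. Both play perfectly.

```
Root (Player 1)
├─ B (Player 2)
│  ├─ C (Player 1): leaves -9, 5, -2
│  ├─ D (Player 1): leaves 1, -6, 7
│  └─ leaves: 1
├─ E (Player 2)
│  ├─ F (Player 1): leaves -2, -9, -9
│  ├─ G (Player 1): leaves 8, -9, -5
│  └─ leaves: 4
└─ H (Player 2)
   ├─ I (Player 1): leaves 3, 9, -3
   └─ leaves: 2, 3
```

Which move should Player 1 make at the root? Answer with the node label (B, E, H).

C (Player 1): max(-9, 5, -2) = 5
D (Player 1): max(1, -6, 7) = 7
B (Player 2): min(5, 7, 1) = 1
F (Player 1): max(-2, -9, -9) = -2
G (Player 1): max(8, -9, -5) = 8
E (Player 2): min(-2, 8, 4) = -2
I (Player 1): max(3, 9, -3) = 9
H (Player 2): min(9, 2, 3) = 2
Root (Player 1): max(1, -2, 2) = 2
Player 1 picks the child with the highest value: H (value 2).

H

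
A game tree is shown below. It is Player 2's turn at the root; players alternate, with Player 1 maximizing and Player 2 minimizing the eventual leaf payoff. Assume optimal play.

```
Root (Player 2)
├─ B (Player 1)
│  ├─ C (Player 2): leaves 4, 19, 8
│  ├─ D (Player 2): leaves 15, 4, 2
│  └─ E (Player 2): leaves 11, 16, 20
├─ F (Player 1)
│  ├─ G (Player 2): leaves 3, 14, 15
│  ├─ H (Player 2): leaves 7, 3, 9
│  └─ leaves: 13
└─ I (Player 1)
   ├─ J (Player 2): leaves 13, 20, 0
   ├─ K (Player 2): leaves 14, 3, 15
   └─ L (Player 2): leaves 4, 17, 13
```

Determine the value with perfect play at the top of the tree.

C (Player 2): min(4, 19, 8) = 4
D (Player 2): min(15, 4, 2) = 2
E (Player 2): min(11, 16, 20) = 11
B (Player 1): max(4, 2, 11) = 11
G (Player 2): min(3, 14, 15) = 3
H (Player 2): min(7, 3, 9) = 3
F (Player 1): max(3, 3, 13) = 13
J (Player 2): min(13, 20, 0) = 0
K (Player 2): min(14, 3, 15) = 3
L (Player 2): min(4, 17, 13) = 4
I (Player 1): max(0, 3, 4) = 4
Root (Player 2): min(11, 13, 4) = 4

4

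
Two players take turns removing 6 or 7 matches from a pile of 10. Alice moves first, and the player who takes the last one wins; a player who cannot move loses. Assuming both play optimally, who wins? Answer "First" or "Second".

First

i:   0  1  2  3  4  5  6  7  8  9 10
     L  L  L  L  L  L  W  W  W  W  W
Position 10 is W, so the first player wins.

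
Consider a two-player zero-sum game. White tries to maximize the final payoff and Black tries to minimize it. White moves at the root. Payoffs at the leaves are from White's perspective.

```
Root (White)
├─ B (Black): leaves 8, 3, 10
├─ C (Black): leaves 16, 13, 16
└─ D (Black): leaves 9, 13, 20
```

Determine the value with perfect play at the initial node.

13

B (Black): min(8, 3, 10) = 3
C (Black): min(16, 13, 16) = 13
D (Black): min(9, 13, 20) = 9
Root (White): max(3, 13, 9) = 13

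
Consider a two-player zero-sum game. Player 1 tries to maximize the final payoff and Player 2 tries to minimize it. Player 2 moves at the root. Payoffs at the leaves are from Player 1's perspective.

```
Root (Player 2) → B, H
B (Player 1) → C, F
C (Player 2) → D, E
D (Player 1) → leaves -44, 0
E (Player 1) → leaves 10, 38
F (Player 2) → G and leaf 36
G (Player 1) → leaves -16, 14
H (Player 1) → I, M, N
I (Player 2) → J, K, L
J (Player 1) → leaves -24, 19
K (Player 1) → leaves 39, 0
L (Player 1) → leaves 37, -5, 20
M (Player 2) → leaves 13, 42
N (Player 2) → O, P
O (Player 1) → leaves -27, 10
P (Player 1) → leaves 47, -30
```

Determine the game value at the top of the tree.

D (Player 1): max(-44, 0) = 0
E (Player 1): max(10, 38) = 38
C (Player 2): min(0, 38) = 0
G (Player 1): max(-16, 14) = 14
F (Player 2): min(14, 36) = 14
B (Player 1): max(0, 14) = 14
J (Player 1): max(-24, 19) = 19
K (Player 1): max(39, 0) = 39
L (Player 1): max(37, -5, 20) = 37
I (Player 2): min(19, 39, 37) = 19
M (Player 2): min(13, 42) = 13
O (Player 1): max(-27, 10) = 10
P (Player 1): max(47, -30) = 47
N (Player 2): min(10, 47) = 10
H (Player 1): max(19, 13, 10) = 19
Root (Player 2): min(14, 19) = 14

14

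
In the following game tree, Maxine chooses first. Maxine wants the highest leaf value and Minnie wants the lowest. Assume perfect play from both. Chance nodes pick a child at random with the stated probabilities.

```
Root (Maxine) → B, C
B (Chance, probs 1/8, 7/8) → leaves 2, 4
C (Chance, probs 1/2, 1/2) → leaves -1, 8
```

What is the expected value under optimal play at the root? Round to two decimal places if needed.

3.75

B (Chance): 1/8·2 + 7/8·4 = 3.75
C (Chance): 1/2·-1 + 1/2·8 = 3.5
Root (Maxine): max(3.75, 3.5) = 3.75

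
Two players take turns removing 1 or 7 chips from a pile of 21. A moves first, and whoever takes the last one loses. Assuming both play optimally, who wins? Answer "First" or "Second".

Second

Compute winning (W) and losing (L) positions by backward induction:
i:   0  1  2  3  4  5  6  7  8  9 10 11 12 13 14 15 16 17 18 19 20 21
     W  L  W  L  W  L  W  L  W  L  W  L  W  L  W  L  W  L  W  L  W  L
Position 21 is L, so the second player wins.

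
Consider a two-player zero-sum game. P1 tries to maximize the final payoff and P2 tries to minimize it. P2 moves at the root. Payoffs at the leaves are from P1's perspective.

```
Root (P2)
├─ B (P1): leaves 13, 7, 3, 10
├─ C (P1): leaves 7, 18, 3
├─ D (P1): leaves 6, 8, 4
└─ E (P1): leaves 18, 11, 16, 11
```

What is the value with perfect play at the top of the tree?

8

B (P1): max(13, 7, 3, 10) = 13
C (P1): max(7, 18, 3) = 18
D (P1): max(6, 8, 4) = 8
E (P1): max(18, 11, 16, 11) = 18
Root (P2): min(13, 18, 8, 18) = 8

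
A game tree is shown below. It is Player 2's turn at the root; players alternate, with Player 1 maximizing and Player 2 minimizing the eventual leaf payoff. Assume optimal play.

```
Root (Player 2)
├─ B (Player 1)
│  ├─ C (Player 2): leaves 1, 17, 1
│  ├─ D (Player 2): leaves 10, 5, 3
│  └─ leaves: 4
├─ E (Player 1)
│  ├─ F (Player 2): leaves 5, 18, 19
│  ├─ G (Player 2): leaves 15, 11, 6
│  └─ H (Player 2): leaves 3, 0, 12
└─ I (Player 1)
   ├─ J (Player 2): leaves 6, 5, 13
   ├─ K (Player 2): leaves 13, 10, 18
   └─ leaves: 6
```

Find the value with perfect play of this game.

4

C (Player 2): min(1, 17, 1) = 1
D (Player 2): min(10, 5, 3) = 3
B (Player 1): max(1, 3, 4) = 4
F (Player 2): min(5, 18, 19) = 5
G (Player 2): min(15, 11, 6) = 6
H (Player 2): min(3, 0, 12) = 0
E (Player 1): max(5, 6, 0) = 6
J (Player 2): min(6, 5, 13) = 5
K (Player 2): min(13, 10, 18) = 10
I (Player 1): max(5, 10, 6) = 10
Root (Player 2): min(4, 6, 10) = 4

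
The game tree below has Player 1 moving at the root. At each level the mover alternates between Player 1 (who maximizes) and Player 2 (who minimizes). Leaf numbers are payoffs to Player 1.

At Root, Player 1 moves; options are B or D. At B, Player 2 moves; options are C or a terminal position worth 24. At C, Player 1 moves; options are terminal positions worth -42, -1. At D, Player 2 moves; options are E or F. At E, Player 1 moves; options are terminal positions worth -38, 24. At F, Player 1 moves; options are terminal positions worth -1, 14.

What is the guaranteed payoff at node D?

E: max(-38, 24) = 24
F: max(-1, 14) = 14
D: min(24, 14) = 14

14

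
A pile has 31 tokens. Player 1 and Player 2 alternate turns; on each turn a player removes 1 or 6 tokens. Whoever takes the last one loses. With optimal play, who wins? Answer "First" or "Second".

Second

W/L table (W = player to move can force a win):
i:   0  1  2  3  4  5  6  7  8  9 10 11 12 13 14 15 16 17 18 19 20 21 22 23 24 25 26 27 28 29 30 31
     W  L  W  L  W  L  W  W  L  W  L  W  L  W  W  L  W  L  W  L  W  W  L  W  L  W  L  W  W  L  W  L
Position 31 is L, so the second player wins.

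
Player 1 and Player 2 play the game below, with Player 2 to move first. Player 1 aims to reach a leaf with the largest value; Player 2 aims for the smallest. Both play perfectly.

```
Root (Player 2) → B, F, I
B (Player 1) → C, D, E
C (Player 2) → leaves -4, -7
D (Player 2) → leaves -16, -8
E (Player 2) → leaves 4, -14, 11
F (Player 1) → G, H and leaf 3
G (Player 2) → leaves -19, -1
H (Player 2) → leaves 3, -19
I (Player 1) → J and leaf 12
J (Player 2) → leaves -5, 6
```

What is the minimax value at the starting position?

C (Player 2): min(-4, -7) = -7
D (Player 2): min(-16, -8) = -16
E (Player 2): min(4, -14, 11) = -14
B (Player 1): max(-7, -16, -14) = -7
G (Player 2): min(-19, -1) = -19
H (Player 2): min(3, -19) = -19
F (Player 1): max(-19, -19, 3) = 3
J (Player 2): min(-5, 6) = -5
I (Player 1): max(-5, 12) = 12
Root (Player 2): min(-7, 3, 12) = -7

-7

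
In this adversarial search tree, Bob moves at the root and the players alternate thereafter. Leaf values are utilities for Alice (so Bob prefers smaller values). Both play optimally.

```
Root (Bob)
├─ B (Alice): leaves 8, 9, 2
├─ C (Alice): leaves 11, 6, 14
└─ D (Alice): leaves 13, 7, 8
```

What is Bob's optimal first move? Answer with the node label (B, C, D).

B (Alice): max(8, 9, 2) = 9
C (Alice): max(11, 6, 14) = 14
D (Alice): max(13, 7, 8) = 13
Root (Bob): min(9, 14, 13) = 9
Bob picks the child with the lowest value: B (value 9).

B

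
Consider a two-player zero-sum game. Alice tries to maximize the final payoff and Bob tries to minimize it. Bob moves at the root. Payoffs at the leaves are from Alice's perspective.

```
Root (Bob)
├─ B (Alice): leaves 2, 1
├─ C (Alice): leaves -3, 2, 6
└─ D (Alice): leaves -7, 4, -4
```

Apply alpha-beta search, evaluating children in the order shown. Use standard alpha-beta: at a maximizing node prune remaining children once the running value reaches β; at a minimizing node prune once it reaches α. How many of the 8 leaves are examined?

B [α=-∞,β=+∞]: v=2
C [α=-∞,β=2]: v=2 after child 2 ≥ β → β-cutoff, skip 1
D [α=-∞,β=2]: v=4 after child 2 ≥ β → β-cutoff, skip 1
Root [α=-∞,β=+∞]: v=2
Leaves evaluated: 6 of 8.

6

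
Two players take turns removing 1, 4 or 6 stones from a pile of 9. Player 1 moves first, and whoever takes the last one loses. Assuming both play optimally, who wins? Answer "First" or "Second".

W/L table (W = player to move can force a win):
i:   0  1  2  3  4  5  6  7  8  9
     W  L  W  L  W  W  L  W  L  W
Position 9 is W, so the first player wins.

First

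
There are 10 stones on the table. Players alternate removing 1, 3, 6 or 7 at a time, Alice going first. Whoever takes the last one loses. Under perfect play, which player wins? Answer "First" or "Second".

First

i:   0  1  2  3  4  5  6  7  8  9 10
     W  L  W  L  W  L  W  W  W  W  W
Position 10 is W, so the first player wins.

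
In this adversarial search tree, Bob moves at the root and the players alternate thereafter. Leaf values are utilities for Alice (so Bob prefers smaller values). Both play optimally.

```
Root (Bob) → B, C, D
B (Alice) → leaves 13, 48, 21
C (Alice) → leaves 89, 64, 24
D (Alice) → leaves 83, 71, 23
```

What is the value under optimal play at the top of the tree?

B (Alice): max(13, 48, 21) = 48
C (Alice): max(89, 64, 24) = 89
D (Alice): max(83, 71, 23) = 83
Root (Bob): min(48, 89, 83) = 48

48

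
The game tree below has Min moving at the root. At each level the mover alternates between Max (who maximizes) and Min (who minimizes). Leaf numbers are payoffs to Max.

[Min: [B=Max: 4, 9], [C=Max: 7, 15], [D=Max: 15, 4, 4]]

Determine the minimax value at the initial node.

B (Max): max(4, 9) = 9
C (Max): max(7, 15) = 15
D (Max): max(15, 4, 4) = 15
Root (Min): min(9, 15, 15) = 9

9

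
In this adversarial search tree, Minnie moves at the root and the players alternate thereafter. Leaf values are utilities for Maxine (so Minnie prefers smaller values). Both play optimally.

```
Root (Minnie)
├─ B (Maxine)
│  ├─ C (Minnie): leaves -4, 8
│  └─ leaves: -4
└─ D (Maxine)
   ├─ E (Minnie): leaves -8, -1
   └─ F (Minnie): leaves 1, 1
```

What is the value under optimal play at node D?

E: min(-8, -1) = -8
F: min(1, 1) = 1
D: max(-8, 1) = 1

1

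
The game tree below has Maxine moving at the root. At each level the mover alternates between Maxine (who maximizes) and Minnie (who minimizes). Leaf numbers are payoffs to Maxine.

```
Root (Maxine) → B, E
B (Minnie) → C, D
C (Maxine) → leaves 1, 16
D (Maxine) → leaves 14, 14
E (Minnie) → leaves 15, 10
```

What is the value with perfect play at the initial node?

C (Maxine): max(1, 16) = 16
D (Maxine): max(14, 14) = 14
B (Minnie): min(16, 14) = 14
E (Minnie): min(15, 10) = 10
Root (Maxine): max(14, 10) = 14

14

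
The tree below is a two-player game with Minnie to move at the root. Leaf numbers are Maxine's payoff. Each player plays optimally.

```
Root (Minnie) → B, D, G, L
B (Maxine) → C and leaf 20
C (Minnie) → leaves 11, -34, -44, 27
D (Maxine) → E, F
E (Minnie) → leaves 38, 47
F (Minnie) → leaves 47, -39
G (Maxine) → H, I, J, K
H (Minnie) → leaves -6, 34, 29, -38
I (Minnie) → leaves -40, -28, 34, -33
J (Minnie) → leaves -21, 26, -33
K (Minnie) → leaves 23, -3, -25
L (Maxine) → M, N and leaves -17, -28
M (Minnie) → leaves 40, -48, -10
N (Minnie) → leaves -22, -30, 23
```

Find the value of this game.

C (Minnie): min(11, -34, -44, 27) = -44
B (Maxine): max(-44, 20) = 20
E (Minnie): min(38, 47) = 38
F (Minnie): min(47, -39) = -39
D (Maxine): max(38, -39) = 38
H (Minnie): min(-6, 34, 29, -38) = -38
I (Minnie): min(-40, -28, 34, -33) = -40
J (Minnie): min(-21, 26, -33) = -33
K (Minnie): min(23, -3, -25) = -25
G (Maxine): max(-38, -40, -33, -25) = -25
M (Minnie): min(40, -48, -10) = -48
N (Minnie): min(-22, -30, 23) = -30
L (Maxine): max(-48, -30, -17, -28) = -17
Root (Minnie): min(20, 38, -25, -17) = -25

-25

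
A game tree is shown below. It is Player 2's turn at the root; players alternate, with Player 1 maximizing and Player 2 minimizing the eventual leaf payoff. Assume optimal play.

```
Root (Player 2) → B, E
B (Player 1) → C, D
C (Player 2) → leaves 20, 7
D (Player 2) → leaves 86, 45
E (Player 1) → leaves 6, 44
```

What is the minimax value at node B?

C: min(20, 7) = 7
D: min(86, 45) = 45
B: max(7, 45) = 45

45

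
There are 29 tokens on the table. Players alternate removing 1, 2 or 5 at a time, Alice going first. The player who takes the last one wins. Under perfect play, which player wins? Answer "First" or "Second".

i:   0  1  2  3  4  5  6  7  8  9 10 11 12 13 14 15 16 17 18 19 20 21 22 23 24 25 26 27 28 29
     L  W  W  L  W  W  L  W  W  L  W  W  L  W  W  L  W  W  L  W  W  L  W  W  L  W  W  L  W  W
Position 29 is W, so the first player wins.

First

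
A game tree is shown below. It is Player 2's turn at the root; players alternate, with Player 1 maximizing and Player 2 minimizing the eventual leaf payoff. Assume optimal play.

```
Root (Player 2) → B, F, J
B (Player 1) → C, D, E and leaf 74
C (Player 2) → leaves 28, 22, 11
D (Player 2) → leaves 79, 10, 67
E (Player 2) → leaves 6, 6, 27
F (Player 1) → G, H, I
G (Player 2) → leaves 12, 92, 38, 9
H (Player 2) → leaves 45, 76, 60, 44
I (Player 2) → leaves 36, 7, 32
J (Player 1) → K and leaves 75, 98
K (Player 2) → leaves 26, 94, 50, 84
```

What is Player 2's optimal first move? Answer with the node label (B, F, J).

C (Player 2): min(28, 22, 11) = 11
D (Player 2): min(79, 10, 67) = 10
E (Player 2): min(6, 6, 27) = 6
B (Player 1): max(11, 10, 6, 74) = 74
G (Player 2): min(12, 92, 38, 9) = 9
H (Player 2): min(45, 76, 60, 44) = 44
I (Player 2): min(36, 7, 32) = 7
F (Player 1): max(9, 44, 7) = 44
K (Player 2): min(26, 94, 50, 84) = 26
J (Player 1): max(26, 75, 98) = 98
Root (Player 2): min(74, 44, 98) = 44
Player 2 picks the child with the lowest value: F (value 44).

F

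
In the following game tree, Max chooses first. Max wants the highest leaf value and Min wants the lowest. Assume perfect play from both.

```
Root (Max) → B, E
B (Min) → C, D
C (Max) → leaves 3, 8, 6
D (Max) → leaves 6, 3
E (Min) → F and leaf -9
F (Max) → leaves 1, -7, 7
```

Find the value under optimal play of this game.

C (Max): max(3, 8, 6) = 8
D (Max): max(6, 3) = 6
B (Min): min(8, 6) = 6
F (Max): max(1, -7, 7) = 7
E (Min): min(7, -9) = -9
Root (Max): max(6, -9) = 6

6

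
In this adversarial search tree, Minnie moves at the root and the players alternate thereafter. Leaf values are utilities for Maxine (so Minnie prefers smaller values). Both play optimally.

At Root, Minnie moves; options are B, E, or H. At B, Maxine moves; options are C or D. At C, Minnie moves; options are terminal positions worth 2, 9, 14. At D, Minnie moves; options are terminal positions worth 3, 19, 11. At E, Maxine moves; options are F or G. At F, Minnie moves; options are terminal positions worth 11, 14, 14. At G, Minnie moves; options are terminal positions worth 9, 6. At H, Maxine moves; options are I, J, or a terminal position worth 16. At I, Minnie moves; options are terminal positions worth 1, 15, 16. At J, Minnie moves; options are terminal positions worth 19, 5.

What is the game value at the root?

3

C (Minnie): min(2, 9, 14) = 2
D (Minnie): min(3, 19, 11) = 3
B (Maxine): max(2, 3) = 3
F (Minnie): min(11, 14, 14) = 11
G (Minnie): min(9, 6) = 6
E (Maxine): max(11, 6) = 11
I (Minnie): min(1, 15, 16) = 1
J (Minnie): min(19, 5) = 5
H (Maxine): max(1, 5, 16) = 16
Root (Minnie): min(3, 11, 16) = 3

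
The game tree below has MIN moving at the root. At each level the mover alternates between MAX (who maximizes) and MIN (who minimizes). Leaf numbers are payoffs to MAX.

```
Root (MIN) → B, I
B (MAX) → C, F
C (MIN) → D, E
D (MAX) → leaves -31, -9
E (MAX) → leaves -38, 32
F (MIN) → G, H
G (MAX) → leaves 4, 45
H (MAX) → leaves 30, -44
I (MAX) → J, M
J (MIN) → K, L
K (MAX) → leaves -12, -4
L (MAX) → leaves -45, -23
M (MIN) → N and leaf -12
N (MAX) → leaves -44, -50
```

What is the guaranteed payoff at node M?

N: max(-44, -50) = -44
M: min(-44, -12) = -44

-44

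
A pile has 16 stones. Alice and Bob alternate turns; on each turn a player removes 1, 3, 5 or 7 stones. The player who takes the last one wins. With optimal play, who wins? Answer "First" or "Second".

Compute winning (W) and losing (L) positions by backward induction:
i:   0  1  2  3  4  5  6  7  8  9 10 11 12 13 14 15 16
     L  W  L  W  L  W  L  W  L  W  L  W  L  W  L  W  L
Position 16 is L, so the second player wins.

Second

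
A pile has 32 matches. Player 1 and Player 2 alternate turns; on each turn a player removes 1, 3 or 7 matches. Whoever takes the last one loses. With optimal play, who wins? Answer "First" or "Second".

Positions where the player to move wins (W) vs loses (L):
i:   0  1  2  3  4  5  6  7  8  9 10 11 12 13 14 15 16 17 18 19 20 21 22 23 24 25 26 27 28 29 30 31 32
     W  L  W  L  W  L  W  L  W  L  W  L  W  L  W  L  W  L  W  L  W  L  W  L  W  L  W  L  W  L  W  L  W
Position 32 is W, so the first player wins.

First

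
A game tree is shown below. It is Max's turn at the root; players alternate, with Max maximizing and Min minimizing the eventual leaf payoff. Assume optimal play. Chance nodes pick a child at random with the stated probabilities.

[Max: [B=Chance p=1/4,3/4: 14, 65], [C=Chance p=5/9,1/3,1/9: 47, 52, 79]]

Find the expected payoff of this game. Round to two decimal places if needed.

52.25

B (Chance): 1/4·14 + 3/4·65 = 52.25
C (Chance): 5/9·47 + 1/3·52 + 1/9·79 = 52.22
Root (Max): max(52.25, 52.22) = 52.25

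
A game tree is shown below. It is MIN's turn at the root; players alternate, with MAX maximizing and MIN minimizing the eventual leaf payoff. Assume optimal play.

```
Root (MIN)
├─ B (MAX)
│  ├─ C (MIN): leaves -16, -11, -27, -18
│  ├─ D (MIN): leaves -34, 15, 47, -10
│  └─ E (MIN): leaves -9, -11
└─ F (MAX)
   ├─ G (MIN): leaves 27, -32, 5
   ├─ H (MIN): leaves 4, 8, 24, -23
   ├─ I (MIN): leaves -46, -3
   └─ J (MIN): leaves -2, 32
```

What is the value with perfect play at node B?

-11

C: min(-16, -11, -27, -18) = -27
D: min(-34, 15, 47, -10) = -34
E: min(-9, -11) = -11
B: max(-27, -34, -11) = -11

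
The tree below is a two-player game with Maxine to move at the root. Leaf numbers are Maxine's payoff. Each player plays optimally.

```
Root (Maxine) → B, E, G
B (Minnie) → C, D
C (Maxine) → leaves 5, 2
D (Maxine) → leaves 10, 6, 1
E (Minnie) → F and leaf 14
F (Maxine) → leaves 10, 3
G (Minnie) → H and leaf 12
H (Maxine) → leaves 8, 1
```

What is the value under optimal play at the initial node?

10

C (Maxine): max(5, 2) = 5
D (Maxine): max(10, 6, 1) = 10
B (Minnie): min(5, 10) = 5
F (Maxine): max(10, 3) = 10
E (Minnie): min(10, 14) = 10
H (Maxine): max(8, 1) = 8
G (Minnie): min(8, 12) = 8
Root (Maxine): max(5, 10, 8) = 10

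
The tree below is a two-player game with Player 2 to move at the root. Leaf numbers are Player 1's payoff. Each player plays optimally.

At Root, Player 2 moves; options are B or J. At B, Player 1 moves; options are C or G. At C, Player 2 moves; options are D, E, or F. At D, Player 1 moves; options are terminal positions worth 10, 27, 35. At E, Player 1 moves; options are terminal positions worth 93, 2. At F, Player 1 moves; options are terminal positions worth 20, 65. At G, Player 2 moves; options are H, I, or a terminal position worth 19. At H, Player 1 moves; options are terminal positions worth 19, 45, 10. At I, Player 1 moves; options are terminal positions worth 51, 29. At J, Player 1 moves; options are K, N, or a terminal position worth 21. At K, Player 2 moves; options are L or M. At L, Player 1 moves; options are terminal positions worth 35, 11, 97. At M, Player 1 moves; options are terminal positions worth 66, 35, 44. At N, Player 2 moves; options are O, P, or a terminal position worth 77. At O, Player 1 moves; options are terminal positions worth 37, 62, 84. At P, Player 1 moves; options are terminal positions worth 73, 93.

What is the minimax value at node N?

O: max(37, 62, 84) = 84
P: max(73, 93) = 93
N: min(84, 93, 77) = 77

77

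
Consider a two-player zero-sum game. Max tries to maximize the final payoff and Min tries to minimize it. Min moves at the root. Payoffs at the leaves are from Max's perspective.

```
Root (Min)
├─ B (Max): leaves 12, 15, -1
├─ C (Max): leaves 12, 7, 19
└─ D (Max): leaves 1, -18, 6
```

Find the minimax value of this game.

6

B (Max): max(12, 15, -1) = 15
C (Max): max(12, 7, 19) = 19
D (Max): max(1, -18, 6) = 6
Root (Min): min(15, 19, 6) = 6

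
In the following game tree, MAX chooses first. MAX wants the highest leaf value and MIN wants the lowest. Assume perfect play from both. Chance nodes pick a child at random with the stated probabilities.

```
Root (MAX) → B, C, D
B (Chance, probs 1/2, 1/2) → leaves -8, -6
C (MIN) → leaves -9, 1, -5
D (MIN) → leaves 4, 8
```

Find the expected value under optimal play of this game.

4

B (Chance): 1/2·-8 + 1/2·-6 = -7
C (MIN): min(-9, 1, -5) = -9
D (MIN): min(4, 8) = 4
Root (MAX): max(-7, -9, 4) = 4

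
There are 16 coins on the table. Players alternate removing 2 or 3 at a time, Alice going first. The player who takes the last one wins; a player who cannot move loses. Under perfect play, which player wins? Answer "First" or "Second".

W/L table (W = player to move can force a win):
i:   0  1  2  3  4  5  6  7  8  9 10 11 12 13 14 15 16
     L  L  W  W  W  L  L  W  W  W  L  L  W  W  W  L  L
Position 16 is L, so the second player wins.

Second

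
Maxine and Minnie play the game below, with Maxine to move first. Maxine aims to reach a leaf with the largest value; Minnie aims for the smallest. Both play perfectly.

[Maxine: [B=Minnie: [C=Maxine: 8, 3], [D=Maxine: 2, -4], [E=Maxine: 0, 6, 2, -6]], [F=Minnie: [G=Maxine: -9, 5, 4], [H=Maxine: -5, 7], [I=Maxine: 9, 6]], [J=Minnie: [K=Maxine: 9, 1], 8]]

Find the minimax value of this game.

C (Maxine): max(8, 3) = 8
D (Maxine): max(2, -4) = 2
E (Maxine): max(0, 6, 2, -6) = 6
B (Minnie): min(8, 2, 6) = 2
G (Maxine): max(-9, 5, 4) = 5
H (Maxine): max(-5, 7) = 7
I (Maxine): max(9, 6) = 9
F (Minnie): min(5, 7, 9) = 5
K (Maxine): max(9, 1) = 9
J (Minnie): min(9, 8) = 8
Root (Maxine): max(2, 5, 8) = 8

8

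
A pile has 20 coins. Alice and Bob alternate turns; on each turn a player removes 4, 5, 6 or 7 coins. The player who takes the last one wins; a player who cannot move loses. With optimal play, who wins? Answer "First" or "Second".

First

W/L table (W = player to move can force a win):
i:   0  1  2  3  4  5  6  7  8  9 10 11 12 13 14 15 16 17 18 19 20
     L  L  L  L  W  W  W  W  W  W  W  L  L  L  L  W  W  W  W  W  W
Position 20 is W, so the first player wins.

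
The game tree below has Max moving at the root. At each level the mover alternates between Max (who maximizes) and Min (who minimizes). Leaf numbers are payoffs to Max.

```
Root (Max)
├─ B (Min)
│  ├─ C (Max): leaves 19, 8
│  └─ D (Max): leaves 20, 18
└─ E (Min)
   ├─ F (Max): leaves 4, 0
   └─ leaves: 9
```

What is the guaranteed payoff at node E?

4

F: max(4, 0) = 4
E: min(4, 9) = 4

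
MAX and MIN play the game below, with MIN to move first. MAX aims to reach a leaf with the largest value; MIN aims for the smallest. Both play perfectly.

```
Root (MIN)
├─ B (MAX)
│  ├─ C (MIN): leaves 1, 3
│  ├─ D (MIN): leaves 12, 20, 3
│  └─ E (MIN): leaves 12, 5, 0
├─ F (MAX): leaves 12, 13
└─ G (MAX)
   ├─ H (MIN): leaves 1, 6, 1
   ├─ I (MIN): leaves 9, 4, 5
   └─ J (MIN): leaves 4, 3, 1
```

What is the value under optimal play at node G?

4

H: min(1, 6, 1) = 1
I: min(9, 4, 5) = 4
J: min(4, 3, 1) = 1
G: max(1, 4, 1) = 4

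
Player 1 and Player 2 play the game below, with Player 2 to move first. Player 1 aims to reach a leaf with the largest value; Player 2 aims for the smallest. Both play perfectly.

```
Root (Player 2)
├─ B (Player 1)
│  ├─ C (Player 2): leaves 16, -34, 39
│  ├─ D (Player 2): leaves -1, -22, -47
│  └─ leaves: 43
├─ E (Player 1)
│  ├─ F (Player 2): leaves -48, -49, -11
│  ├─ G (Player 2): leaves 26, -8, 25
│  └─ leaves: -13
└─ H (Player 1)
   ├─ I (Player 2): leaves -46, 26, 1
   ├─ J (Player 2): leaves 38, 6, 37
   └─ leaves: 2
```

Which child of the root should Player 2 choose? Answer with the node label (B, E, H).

E

C (Player 2): min(16, -34, 39) = -34
D (Player 2): min(-1, -22, -47) = -47
B (Player 1): max(-34, -47, 43) = 43
F (Player 2): min(-48, -49, -11) = -49
G (Player 2): min(26, -8, 25) = -8
E (Player 1): max(-49, -8, -13) = -8
I (Player 2): min(-46, 26, 1) = -46
J (Player 2): min(38, 6, 37) = 6
H (Player 1): max(-46, 6, 2) = 6
Root (Player 2): min(43, -8, 6) = -8
Player 2 picks the child with the lowest value: E (value -8).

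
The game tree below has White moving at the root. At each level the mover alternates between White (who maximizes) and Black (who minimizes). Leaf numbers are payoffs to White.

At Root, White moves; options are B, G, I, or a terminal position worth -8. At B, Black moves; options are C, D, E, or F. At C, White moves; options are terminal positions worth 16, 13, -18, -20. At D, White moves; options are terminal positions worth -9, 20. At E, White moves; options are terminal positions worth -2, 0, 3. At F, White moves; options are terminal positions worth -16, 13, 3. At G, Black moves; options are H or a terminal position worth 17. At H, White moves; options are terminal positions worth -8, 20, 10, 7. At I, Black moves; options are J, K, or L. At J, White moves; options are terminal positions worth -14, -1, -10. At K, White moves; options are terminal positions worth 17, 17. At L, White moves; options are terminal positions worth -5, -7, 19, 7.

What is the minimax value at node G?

H: max(-8, 20, 10, 7) = 20
G: min(20, 17) = 17

17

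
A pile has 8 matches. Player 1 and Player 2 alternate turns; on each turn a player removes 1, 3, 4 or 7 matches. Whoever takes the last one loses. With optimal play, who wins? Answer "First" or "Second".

Compute winning (W) and losing (L) positions by backward induction:
i:   0  1  2  3  4  5  6  7  8
     W  L  W  L  W  W  W  W  W
Position 8 is W, so the first player wins.

First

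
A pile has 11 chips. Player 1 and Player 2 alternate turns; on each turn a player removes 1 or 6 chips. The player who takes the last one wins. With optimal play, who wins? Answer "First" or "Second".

Mark each pile size as W (mover wins) or L (mover loses):
i:   0  1  2  3  4  5  6  7  8  9 10 11
     L  W  L  W  L  W  W  L  W  L  W  L
Position 11 is L, so the second player wins.

Second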